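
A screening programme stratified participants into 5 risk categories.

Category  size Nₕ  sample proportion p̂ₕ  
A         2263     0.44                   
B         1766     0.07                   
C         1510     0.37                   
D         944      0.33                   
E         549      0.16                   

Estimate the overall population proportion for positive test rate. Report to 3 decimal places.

0.295

Wₕ = Nₕ/N with N = 7032: 0.3218, 0.2511, 0.2147, 0.1342, 0.0781.
p̂_st = 0.3218·0.44 + 0.2511·0.07 + 0.2147·0.37 + 0.1342·0.33 + 0.0781·0.16 ≈ 0.29542... → 0.295.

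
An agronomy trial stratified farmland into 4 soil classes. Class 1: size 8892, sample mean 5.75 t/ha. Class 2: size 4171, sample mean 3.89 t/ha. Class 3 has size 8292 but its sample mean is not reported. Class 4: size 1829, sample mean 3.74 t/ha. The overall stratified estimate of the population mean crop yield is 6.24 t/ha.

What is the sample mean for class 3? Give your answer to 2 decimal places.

8.50

Σ Nₕx̄ₕ = N·μ, so 8292·x̄_3 = 23184·6.24 − (8892·5.75 + 4171·3.89 + 1829·3.74).
= 144668.16 − 74194.65 = 70473.51.
x̄_3 = 70473.51 / 8292 = 8.4990... → 8.50.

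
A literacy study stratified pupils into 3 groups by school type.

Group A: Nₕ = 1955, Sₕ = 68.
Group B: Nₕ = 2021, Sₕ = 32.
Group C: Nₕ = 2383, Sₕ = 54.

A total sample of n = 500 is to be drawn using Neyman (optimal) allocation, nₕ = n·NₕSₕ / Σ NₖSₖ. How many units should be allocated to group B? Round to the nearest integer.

99

Σ NₕSₕ = 1955·68 + 2021·32 + 2383·54 = 326294.
Share for B: 64672/326294 = 0.19820.
n_B = 500 × 0.19820 = 99.101... → 99.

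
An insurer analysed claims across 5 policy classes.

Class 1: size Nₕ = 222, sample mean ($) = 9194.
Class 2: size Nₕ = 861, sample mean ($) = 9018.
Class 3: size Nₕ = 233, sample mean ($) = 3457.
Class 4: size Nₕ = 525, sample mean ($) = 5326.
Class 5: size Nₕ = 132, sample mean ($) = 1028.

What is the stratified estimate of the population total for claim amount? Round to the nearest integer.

13542893

Population total = Σ Nₕ·x̄ₕ (each stratum's size times its mean).
222·9194 + 861·9018 + 233·3457 + 525·5326 + 132·1028 = 2041068 + 7764498 + 805481 + 2796150 + 135696 = 13542893.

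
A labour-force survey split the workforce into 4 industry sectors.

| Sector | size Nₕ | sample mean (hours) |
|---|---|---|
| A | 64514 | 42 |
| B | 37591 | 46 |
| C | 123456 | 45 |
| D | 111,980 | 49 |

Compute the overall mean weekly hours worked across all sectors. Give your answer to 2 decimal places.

N = 337541; weights Wₕ = Nₕ/N = (0.1911, 0.1114, 0.3658, 0.3318).
x̄_st = Σ Wₕ·x̄ₕ = 0.1911·42 + 0.1114·46 + 0.3658·45 + 0.3318·49 ≈ 45.8650...
→ 45.86.

45.86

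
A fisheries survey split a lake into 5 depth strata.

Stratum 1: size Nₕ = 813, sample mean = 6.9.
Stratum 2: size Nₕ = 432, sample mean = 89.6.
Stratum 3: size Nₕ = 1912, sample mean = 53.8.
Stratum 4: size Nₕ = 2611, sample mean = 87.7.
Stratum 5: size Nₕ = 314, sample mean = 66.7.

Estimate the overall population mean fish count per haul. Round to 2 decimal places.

x̄_st = (Σ Nₕx̄ₕ) / (Σ Nₕ) = (813·6.9 + 432·89.6 + 1912·53.8 + 2611·87.7 + 314·66.7) / 6082
= 397111 / 6082 = 65.2928... → 65.29.

65.29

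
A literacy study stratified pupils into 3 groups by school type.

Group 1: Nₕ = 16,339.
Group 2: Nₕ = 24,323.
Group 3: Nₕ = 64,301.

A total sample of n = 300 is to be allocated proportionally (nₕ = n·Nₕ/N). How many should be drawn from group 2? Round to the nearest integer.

Share of group 2 = 24323/104963 = 0.23173.
Allocate 300 × 0.23173 = 69.519... → 70.

70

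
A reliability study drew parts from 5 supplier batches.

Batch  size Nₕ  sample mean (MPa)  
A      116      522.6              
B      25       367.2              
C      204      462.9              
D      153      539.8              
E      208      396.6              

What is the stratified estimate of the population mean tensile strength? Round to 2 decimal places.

466.45

N = 116 + 25 + 204 + 153 + 208 = 706.
Weight each subgroup mean by Nₕ/N and sum.
Σ Nₕx̄ₕ = 116·522.6 + 25·367.2 + 204·462.9 + 153·539.8 + 208·396.6 = 60621.6 + 9180 + 94431.6 + 82589.4 + 82492.8 = 329315.4.
Divide by N: 329315.4 / 706 = 466.4524... → 466.45.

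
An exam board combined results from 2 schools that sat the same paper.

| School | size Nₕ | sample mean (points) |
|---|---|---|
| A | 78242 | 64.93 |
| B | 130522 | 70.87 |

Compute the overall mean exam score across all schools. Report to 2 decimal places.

68.64

N = 208764; weights Wₕ = Nₕ/N = (0.3748, 0.6252).
x̄_st = Σ Wₕ·x̄ₕ = 0.3748·64.93 + 0.6252·70.87 ≈ 68.6438...
→ 68.64.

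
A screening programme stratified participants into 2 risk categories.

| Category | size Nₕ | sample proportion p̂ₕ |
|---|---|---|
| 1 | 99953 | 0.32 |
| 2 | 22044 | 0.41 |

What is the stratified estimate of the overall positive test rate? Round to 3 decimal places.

0.336

Wₕ = Nₕ/N with N = 121997: 0.8193, 0.1807.
p̂_st = 0.8193·0.32 + 0.1807·0.41 ≈ 0.33626... → 0.336.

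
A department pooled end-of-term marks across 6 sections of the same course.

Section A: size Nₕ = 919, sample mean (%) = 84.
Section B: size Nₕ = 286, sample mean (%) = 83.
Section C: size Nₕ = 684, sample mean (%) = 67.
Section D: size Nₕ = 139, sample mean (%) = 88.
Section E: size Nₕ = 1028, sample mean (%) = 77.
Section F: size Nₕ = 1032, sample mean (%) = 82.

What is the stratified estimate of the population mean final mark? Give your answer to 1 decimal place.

79.0

x̄_st = (Σ Nₕx̄ₕ) / (Σ Nₕ) = (919·84 + 286·83 + 684·67 + 139·88 + 1028·77 + 1032·82) / 4088
= 322774 / 4088 = 78.956... → 79.0.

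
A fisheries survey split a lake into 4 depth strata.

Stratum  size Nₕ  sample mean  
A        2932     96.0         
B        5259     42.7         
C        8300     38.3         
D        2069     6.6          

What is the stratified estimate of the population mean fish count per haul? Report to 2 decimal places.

45.13

N = 2932 + 5259 + 8300 + 2069 = 18560.
The stratified mean weights each stratum mean by its population share Nₕ/N.
Σ Nₕx̄ₕ = 2932·96.0 + 5259·42.7 + 8300·38.3 + 2069·6.6 = 281472 + 224559.3 + 317890 + 13655.4 = 837576.7.
Divide by N: 837576.7 / 18560 = 45.1281... → 45.13.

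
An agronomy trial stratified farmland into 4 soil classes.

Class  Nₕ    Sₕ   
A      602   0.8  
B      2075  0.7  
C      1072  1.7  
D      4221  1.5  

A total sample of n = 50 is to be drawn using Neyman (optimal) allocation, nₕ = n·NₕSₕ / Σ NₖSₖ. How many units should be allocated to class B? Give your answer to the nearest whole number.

7

A: NₕSₕ = 602·0.8 = 481.6
B: NₕSₕ = 2075·0.7 = 1452.5
C: NₕSₕ = 1072·1.7 = 1822.4
D: NₕSₕ = 4221·1.5 = 6331.5
Σ NₕSₕ = 10088.
n_B = 50·1452.5/10088 = 7.199... → 7.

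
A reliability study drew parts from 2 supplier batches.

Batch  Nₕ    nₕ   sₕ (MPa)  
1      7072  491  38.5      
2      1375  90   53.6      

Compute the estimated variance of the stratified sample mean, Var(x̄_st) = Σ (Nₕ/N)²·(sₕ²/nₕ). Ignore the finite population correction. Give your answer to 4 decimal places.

2.9619

N = 8447. Term for each stratum: Wₕ²sₕ²/nₕ.
Var(x̄_st) = 2.1160186 + 0.8458386 = 2.9618572 → 2.9619.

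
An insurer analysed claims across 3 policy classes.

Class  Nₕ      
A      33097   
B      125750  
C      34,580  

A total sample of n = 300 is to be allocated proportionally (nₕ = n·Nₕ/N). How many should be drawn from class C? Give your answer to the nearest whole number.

Share of class C = 34580/193427 = 0.17878.
Allocate 300 × 0.17878 = 53.633... → 54.

54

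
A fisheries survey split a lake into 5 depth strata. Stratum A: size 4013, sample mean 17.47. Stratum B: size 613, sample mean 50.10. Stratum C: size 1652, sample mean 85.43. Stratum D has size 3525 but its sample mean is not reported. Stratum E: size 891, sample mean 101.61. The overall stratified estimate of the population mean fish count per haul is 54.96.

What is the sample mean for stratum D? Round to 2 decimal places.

N = 4013 + 613 + 1652 + 3525 + 891 = 10694.
Overall total = μ·N = 54.96·10694 = 587742.24.
Subtract the known strata: 4013·17.47 + 613·50.10 + 1652·85.43 + 891·101.61 = 332483.28.
Remaining total for stratum D: 587742.24 − 332483.28 = 255258.96.
Divide by its size: 255258.96 / 3525 = 72.4139... → 72.41.

72.41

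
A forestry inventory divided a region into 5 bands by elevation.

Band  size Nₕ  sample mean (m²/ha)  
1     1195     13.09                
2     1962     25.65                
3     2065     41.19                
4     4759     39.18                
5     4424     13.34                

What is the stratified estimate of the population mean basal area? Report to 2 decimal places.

27.53

x̄_st = (Σ Nₕx̄ₕ) / (Σ Nₕ) = (1195·13.09 + 1962·25.65 + 2065·41.19 + 4759·39.18 + 4424·13.34) / 14405
= 396498.98 / 14405 = 27.5251... → 27.53.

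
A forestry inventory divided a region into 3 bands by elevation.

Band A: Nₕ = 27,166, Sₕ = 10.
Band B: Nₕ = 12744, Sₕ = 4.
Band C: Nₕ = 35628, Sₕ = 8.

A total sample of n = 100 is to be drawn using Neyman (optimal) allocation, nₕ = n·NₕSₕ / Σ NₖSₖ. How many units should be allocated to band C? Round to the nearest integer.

Σ NₕSₕ = 27166·10 + 12744·4 + 35628·8 = 607660.
Share for C: 285024/607660 = 0.46905.
n_C = 100 × 0.46905 = 46.905... → 47.

47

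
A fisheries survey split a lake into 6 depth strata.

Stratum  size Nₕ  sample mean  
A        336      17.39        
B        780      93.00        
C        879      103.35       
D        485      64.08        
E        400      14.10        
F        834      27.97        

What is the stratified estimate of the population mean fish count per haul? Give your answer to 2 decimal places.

61.73

N = 336 + 780 + 879 + 485 + 400 + 834 = 3714.
Weight each subgroup mean by Nₕ/N and sum.
Σ Nₕx̄ₕ = 336·17.39 + 780·93.00 + 879·103.35 + 485·64.08 + 400·14.10 + 834·27.97 = 5843.04 + 72540 + 90844.65 + 31078.8 + 5640 + 23326.98 = 229273.47.
Divide by N: 229273.47 / 3714 = 61.7322... → 61.73.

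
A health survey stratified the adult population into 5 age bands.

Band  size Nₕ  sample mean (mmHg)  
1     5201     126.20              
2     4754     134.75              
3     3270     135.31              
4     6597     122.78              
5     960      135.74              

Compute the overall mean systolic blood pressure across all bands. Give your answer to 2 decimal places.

N = 5201 + 4754 + 3270 + 6597 + 960 = 20782.
Weight each subgroup mean by Nₕ/N and sum.
Σ Nₕx̄ₕ = 5201·126.20 + 4754·134.75 + 3270·135.31 + 6597·122.78 + 960·135.74 = 656366.2 + 640601.5 + 442463.7 + 809979.66 + 130310.4 = 2679721.46.
Divide by N: 2679721.46 / 20782 = 128.9443... → 128.94.

128.94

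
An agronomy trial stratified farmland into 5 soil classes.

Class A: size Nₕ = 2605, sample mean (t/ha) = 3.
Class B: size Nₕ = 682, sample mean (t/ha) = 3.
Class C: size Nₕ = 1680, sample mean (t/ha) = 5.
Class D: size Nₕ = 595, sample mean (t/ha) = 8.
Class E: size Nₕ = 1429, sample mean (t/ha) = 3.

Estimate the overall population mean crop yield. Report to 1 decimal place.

N = 2605 + 682 + 1680 + 595 + 1429 = 6991.
Weight each subgroup mean by Nₕ/N and sum.
Σ Nₕx̄ₕ = 2605·3 + 682·3 + 1680·5 + 595·8 + 1429·3 = 7815 + 2046 + 8400 + 4760 + 4287 = 27308.
Divide by N: 27308 / 6991 = 3.906... → 3.9.

3.9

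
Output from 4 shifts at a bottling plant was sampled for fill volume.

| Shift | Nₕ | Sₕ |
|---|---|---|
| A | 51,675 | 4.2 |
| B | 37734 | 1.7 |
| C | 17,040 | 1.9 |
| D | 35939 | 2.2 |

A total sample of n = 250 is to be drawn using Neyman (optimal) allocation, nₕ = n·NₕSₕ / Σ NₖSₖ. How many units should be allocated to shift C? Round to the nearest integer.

Σ NₕSₕ = 51675·4.2 + 37734·1.7 + 17040·1.9 + 35939·2.2 = 392624.6.
Share for C: 32376/392624.6 = 0.08246.
n_C = 250 × 0.08246 = 20.615... → 21.

21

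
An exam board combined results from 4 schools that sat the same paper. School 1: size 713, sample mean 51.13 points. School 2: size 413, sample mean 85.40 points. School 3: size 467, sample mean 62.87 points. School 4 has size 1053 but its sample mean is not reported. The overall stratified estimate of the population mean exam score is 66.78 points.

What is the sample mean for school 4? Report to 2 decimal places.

Σ Nₕx̄ₕ = N·μ, so 1053·x̄_4 = 2646·66.78 − (713·51.13 + 413·85.40 + 467·62.87).
= 176699.88 − 101086.18 = 75613.7.
x̄_4 = 75613.7 / 1053 = 71.8079... → 71.81.

71.81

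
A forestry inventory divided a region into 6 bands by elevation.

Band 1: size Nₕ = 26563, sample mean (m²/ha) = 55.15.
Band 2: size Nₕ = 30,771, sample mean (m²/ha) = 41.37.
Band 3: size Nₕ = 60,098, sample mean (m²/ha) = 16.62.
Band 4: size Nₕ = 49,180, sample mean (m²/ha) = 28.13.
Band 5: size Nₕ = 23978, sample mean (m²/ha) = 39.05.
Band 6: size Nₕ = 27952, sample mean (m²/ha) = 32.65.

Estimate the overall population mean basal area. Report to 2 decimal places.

31.89

x̄_st = (Σ Nₕx̄ₕ) / (Σ Nₕ) = (26563·55.15 + 30771·41.37 + 60098·16.62 + 49180·28.13 + 23978·39.05 + 27952·32.65) / 218542
= 6969181.58 / 218542 = 31.8894... → 31.89.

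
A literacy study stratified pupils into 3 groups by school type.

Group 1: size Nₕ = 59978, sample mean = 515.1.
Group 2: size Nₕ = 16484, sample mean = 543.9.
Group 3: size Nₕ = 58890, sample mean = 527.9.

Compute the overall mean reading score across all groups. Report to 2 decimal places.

524.18

x̄_st = (Σ Nₕx̄ₕ) / (Σ Nₕ) = (59978·515.1 + 16484·543.9 + 58890·527.9) / 135352
= 70948346.4 / 135352 = 524.1766... → 524.18.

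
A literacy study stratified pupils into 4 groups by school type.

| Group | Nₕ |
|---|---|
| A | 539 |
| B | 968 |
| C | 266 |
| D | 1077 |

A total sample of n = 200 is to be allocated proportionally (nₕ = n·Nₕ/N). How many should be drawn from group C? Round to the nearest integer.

Share of group C = 266/2850 = 0.09333.
Allocate 200 × 0.09333 = 18.667... → 19.

19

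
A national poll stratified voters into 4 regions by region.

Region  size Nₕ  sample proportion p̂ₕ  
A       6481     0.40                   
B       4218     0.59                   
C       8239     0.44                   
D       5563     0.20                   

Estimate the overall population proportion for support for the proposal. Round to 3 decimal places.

0.401

Wₕ = Nₕ/N with N = 24501: 0.2645, 0.1722, 0.3363, 0.2271.
p̂_st = 0.2645·0.40 + 0.1722·0.59 + 0.3363·0.44 + 0.2271·0.20 ≈ 0.40075... → 0.401.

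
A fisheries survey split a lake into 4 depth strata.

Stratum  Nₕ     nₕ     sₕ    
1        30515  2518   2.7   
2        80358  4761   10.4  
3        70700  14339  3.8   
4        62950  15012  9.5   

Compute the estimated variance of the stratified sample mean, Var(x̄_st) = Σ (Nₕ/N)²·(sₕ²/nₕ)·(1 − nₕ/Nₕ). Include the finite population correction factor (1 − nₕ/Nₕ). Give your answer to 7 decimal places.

N = 244523; Wₕ = Nₕ/N.
stratum 1: (30515/244523)²·2.7²/2518·(1 − 2518/30515) = 0.0000413673
stratum 2: (80358/244523)²·10.4²/4761·(1 − 4761/80358) = 0.0023081432
stratum 3: (70700/244523)²·3.8²/14339·(1 − 14339/70700) = 0.0000671131
stratum 4: (62950/244523)²·9.5²/15012·(1 − 15012/62950) = 0.0003034205
Sum = 0.0027200440 → 0.0027200.

0.0027200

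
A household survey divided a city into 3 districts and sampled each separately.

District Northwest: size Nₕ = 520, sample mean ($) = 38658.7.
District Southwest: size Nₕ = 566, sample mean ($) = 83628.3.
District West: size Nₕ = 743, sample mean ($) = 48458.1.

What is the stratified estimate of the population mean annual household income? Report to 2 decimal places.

N = 520 + 566 + 743 = 1829.
Overall mean = Σ (Nₕ/N)·x̄ₕ — weight by population share, not a simple average.
Σ Nₕx̄ₕ = 520·38658.7 + 566·83628.3 + 743·48458.1 = 20102524 + 47333617.8 + 36004368.3 = 103440510.1.
Divide by N: 103440510.1 / 1829 = 56555.7737... → 56555.77.

56555.77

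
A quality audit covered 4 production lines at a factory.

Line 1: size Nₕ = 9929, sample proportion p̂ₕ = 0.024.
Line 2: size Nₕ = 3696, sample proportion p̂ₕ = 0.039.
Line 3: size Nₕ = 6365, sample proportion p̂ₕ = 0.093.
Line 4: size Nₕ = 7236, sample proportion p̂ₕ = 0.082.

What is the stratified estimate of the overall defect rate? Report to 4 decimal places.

0.0576

N = 9929 + 3696 + 6365 + 7236 = 27226.
Overall proportion = Σ (Nₕ/N)·p̂ₕ.
Σ Nₕp̂ₕ = 238.296 + 144.144 + 591.945 + 593.352 = 1567.737.
1567.737 / 27226 = 0.057582... → 0.0576.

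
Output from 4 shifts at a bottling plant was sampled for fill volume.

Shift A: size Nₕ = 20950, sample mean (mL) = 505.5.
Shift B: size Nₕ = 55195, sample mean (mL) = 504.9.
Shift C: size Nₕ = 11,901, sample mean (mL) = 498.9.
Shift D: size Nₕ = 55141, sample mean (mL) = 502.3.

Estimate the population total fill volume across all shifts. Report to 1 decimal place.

Estimate total by summing Nₕ·x̄ₕ over strata.
20950·505.5 + 55195·504.9 + 11901·498.9 + 55141·502.3 = 10590225 + 27867955.5 + 5937408.9 + 27697324.3 = 72092913.7.

72092913.7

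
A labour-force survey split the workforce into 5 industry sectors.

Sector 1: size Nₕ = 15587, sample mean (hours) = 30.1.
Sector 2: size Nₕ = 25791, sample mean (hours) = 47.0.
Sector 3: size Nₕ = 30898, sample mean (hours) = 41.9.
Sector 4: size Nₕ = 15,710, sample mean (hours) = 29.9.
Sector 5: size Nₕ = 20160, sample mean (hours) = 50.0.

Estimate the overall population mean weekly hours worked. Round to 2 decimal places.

N = 15587 + 25791 + 30898 + 15710 + 20160 = 108146.
Overall mean = Σ (Nₕ/N)·x̄ₕ — weight by population share, not a simple average.
Σ Nₕx̄ₕ = 15587·30.1 + 25791·47.0 + 30898·41.9 + 15710·29.9 + 20160·50.0 = 469168.7 + 1212177 + 1294626.2 + 469729 + 1008000 = 4453700.9.
Divide by N: 4453700.9 / 108146 = 41.1823... → 41.18.

41.18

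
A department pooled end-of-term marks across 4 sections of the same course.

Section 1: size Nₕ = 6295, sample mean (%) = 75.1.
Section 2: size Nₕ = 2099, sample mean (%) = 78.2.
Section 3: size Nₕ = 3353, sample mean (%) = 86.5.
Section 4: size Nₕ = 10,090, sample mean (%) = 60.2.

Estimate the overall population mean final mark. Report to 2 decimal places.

70.26

N = 21837; weights Wₕ = Nₕ/N = (0.2883, 0.0961, 0.1535, 0.4621).
x̄_st = Σ Wₕ·x̄ₕ = 0.2883·75.1 + 0.0961·78.2 + 0.1535·86.5 + 0.4621·60.2 ≈ 70.2637...
→ 70.26.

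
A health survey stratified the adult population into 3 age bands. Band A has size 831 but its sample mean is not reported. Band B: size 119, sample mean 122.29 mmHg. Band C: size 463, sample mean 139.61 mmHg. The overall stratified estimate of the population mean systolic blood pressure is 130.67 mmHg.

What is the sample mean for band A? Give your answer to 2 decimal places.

Σ Nₕx̄ₕ = N·μ, so 831·x̄_A = 1413·130.67 − (119·122.29 + 463·139.61).
= 184636.71 − 79191.94 = 105444.77.
x̄_A = 105444.77 / 831 = 126.8890... → 126.89.

126.89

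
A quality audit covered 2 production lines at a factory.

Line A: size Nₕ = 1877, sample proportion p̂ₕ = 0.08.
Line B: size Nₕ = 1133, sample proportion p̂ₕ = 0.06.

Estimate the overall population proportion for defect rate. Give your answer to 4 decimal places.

Wₕ = Nₕ/N with N = 3010: 0.6236, 0.3764.
p̂_st = 0.6236·0.08 + 0.3764·0.06 ≈ 0.072472... → 0.0725.

0.0725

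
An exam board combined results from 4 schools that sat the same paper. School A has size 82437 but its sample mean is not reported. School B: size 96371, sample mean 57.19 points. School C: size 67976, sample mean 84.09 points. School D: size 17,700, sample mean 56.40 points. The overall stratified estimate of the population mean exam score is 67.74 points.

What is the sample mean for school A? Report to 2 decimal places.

69.03

Σ Nₕx̄ₕ = N·μ, so 82437·x̄_A = 264484·67.74 − (96371·57.19 + 67976·84.09 + 17700·56.40).
= 17916146.16 − 12225839.33 = 5690306.83.
x̄_A = 5690306.83 / 82437 = 69.0261... → 69.03.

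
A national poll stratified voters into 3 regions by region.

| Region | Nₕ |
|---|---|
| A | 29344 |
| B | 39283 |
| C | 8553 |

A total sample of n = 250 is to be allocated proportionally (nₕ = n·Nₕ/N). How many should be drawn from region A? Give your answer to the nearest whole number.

Share of region A = 29344/77180 = 0.38020.
Allocate 250 × 0.38020 = 95.051... → 95.

95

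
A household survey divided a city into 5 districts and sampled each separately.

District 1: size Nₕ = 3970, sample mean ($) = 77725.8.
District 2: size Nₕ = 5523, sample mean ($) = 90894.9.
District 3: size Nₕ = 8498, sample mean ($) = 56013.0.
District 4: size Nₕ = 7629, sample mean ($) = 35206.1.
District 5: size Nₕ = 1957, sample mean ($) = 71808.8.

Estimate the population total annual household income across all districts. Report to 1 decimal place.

Population total = Σ Nₕ·x̄ₕ (each stratum's size times its mean).
3970·77725.8 + 5523·90894.9 + 8498·56013.0 + 7629·35206.1 + 1957·71808.8 = 308571426 + 502012532.7 + 475998474 + 268587336.9 + 140529821.6 = 1695699591.2.

1695699591.2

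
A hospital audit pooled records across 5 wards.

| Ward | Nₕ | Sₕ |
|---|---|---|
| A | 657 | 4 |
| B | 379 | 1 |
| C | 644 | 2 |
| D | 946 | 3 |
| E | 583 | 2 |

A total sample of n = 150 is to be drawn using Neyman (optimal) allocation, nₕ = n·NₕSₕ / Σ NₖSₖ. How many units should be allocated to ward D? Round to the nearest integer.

A: NₕSₕ = 657·4 = 2628
B: NₕSₕ = 379·1 = 379
C: NₕSₕ = 644·2 = 1288
D: NₕSₕ = 946·3 = 2838
E: NₕSₕ = 583·2 = 1166
Σ NₕSₕ = 8299.
n_D = 150·2838/8299 = 51.295... → 51.

51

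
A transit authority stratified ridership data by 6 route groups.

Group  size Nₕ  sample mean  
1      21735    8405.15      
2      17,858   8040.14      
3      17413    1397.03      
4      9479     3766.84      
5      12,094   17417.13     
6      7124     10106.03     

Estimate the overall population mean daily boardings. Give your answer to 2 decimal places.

7805.30

N = 21735 + 17858 + 17413 + 9479 + 12094 + 7124 = 85703.
The stratified mean weights each stratum mean by its population share Nₕ/N.
Σ Nₕx̄ₕ = 21735·8405.15 + 17858·8040.14 + 17413·1397.03 + 9479·3766.84 + 12094·17417.13 + 7124·10106.03 = 182685935.25 + 143580820.12 + 24326483.39 + 35705876.36 + 210642770.22 + 71995357.72 = 668937243.06.
Divide by N: 668937243.06 / 85703 = 7805.2955... → 7805.30.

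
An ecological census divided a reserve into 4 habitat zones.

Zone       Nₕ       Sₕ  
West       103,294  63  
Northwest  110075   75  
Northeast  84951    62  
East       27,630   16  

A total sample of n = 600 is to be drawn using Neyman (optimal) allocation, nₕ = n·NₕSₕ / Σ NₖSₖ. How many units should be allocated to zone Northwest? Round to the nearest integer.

242

West: NₕSₕ = 103294·63 = 6507522
Northwest: NₕSₕ = 110075·75 = 8255625
Northeast: NₕSₕ = 84951·62 = 5266962
East: NₕSₕ = 27630·16 = 442080
Σ NₕSₕ = 20472189.
n_Northwest = 600·8255625/20472189 = 241.956... → 242.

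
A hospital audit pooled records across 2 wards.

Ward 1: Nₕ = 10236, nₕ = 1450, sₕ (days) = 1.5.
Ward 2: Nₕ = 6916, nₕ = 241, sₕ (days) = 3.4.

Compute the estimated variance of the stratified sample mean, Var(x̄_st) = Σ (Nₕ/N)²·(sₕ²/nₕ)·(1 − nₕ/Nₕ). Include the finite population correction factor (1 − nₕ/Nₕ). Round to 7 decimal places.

N = 17152. Term for each stratum: Wₕ²sₕ²/nₕ·(1−nₕ/Nₕ).
Var(x̄_st) = 0.0004743582 + 0.0075269236 = 0.0080012819 → 0.0080013.

0.0080013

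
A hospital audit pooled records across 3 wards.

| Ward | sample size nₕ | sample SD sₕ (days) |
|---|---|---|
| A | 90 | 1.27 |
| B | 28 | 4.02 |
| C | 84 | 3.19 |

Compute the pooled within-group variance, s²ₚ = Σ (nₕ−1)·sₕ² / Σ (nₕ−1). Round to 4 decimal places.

7.1583

A: (90−1)·1.27² = 89·1.6129 = 143.5481
B: (28−1)·4.02² = 27·16.1604 = 436.3308
C: (84−1)·3.19² = 83·10.1761 = 844.6163
Numerator = 1424.4952; denominator = Σ(nₕ−1) = 199.
s²ₚ = 1424.4952/199 = 7.158267... → 7.1583.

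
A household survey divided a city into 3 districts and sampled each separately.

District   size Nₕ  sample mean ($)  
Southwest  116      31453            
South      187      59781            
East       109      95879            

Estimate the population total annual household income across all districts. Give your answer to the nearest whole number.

25278406

Southwest: 116·31453 = 3648548
South: 187·59781 = 11179047
East: 109·95879 = 10450811
τ̂ = Σ Nₕx̄ₕ = 25278406.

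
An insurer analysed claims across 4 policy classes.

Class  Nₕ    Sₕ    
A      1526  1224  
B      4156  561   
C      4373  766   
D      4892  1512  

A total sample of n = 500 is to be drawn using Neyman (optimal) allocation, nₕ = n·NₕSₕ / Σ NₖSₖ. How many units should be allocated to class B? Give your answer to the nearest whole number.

78

A: NₕSₕ = 1526·1224 = 1867824
B: NₕSₕ = 4156·561 = 2331516
C: NₕSₕ = 4373·766 = 3349718
D: NₕSₕ = 4892·1512 = 7396704
Σ NₕSₕ = 14945762.
n_B = 500·2331516/14945762 = 77.999... → 78.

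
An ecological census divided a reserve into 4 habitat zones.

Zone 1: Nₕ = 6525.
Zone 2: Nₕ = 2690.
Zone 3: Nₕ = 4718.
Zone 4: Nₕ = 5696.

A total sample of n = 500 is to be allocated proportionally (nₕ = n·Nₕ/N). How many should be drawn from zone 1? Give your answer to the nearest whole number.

166

Share of zone 1 = 6525/19629 = 0.33242.
Allocate 500 × 0.33242 = 166.208... → 166.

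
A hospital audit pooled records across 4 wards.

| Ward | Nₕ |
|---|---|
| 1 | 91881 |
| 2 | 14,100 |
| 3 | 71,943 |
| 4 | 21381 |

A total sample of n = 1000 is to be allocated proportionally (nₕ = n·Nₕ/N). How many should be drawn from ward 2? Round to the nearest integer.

N = 91881 + 14100 + 71943 + 21381 = 199305.
n_2 = 1000·14100/199305 = 70.746... → 71.

71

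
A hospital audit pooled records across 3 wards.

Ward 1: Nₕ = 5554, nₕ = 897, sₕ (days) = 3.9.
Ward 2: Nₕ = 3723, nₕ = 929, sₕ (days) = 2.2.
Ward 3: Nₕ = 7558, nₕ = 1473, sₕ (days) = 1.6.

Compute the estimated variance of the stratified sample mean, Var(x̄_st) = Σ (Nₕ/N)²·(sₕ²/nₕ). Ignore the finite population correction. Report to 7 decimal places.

0.0024506

N = 16835; Wₕ = Nₕ/N.
ward 1: (5554/16835)²·3.9²/897 = 0.0018455350
ward 2: (3723/16835)²·2.2²/929 = 0.0002547942
ward 3: (7558/16835)²·1.6²/1473 = 0.0003502876
Sum = 0.0024506167 → 0.0024506.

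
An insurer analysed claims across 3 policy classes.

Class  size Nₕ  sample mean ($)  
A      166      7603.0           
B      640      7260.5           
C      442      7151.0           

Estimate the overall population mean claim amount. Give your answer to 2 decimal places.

7267.28

N = 1248; weights Wₕ = Nₕ/N = (0.1330, 0.5128, 0.3542).
x̄_st = Σ Wₕ·x̄ₕ = 0.1330·7603.0 + 0.5128·7260.5 + 0.3542·7151.0 ≈ 7267.2756...
→ 7267.28.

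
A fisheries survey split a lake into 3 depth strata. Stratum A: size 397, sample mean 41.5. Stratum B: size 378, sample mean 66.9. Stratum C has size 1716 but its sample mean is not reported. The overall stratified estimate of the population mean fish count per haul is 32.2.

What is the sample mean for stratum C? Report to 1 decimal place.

Σ Nₕx̄ₕ = N·μ, so 1716·x̄_C = 2491·32.2 − (397·41.5 + 378·66.9).
= 80210.2 − 41763.7 = 38446.5.
x̄_C = 38446.5 / 1716 = 22.405... → 22.4.

22.4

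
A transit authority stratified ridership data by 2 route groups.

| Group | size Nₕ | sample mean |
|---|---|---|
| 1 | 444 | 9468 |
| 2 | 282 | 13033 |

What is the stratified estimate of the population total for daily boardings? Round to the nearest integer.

Estimate total by summing Nₕ·x̄ₕ over strata.
444·9468 + 282·13033 = 4203792 + 3675306 = 7879098.

7879098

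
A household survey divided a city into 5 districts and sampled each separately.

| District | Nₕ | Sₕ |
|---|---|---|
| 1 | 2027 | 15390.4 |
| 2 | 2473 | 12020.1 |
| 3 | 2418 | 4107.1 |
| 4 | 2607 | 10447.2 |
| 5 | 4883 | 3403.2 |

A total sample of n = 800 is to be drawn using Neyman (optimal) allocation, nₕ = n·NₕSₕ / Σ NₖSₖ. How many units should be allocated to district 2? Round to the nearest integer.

207

1: NₕSₕ = 2027·15390.4 = 31196340.8
2: NₕSₕ = 2473·12020.1 = 29725707.3
3: NₕSₕ = 2418·4107.1 = 9930967.8
4: NₕSₕ = 2607·10447.2 = 27235850.4
5: NₕSₕ = 4883·3403.2 = 16617825.6
Σ NₕSₕ = 114706691.9.
n_2 = 800·29725707.3/114706691.9 = 207.316... → 207.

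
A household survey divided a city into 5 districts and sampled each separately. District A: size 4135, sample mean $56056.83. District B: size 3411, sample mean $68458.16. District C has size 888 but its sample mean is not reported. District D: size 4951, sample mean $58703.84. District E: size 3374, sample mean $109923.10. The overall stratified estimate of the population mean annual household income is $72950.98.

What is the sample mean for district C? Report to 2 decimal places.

Σ Nₕx̄ₕ = N·μ, so 888·x̄_C = 16759·72950.98 − (4135·56056.83 + 3411·68458.16 + 4951·58703.84 + 3374·109923.10).
= 1222585473.82 − 1126829027.05 = 95756446.77.
x̄_C = 95756446.77 / 888 = 107833.8365... → 107833.84.

107833.84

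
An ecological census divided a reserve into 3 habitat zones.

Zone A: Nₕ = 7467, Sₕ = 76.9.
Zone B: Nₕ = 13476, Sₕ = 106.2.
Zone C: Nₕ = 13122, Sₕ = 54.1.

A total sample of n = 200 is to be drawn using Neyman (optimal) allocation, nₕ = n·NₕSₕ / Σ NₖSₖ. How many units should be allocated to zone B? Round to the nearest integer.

Σ NₕSₕ = 7467·76.9 + 13476·106.2 + 13122·54.1 = 2715263.7.
Share for B: 1431151.2/2715263.7 = 0.52708.
n_B = 200 × 0.52708 = 105.415... → 105.

105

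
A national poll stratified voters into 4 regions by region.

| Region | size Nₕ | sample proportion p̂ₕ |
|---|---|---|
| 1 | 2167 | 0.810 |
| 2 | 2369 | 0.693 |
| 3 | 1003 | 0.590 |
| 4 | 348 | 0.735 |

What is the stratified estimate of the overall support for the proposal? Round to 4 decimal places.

Wₕ = Nₕ/N with N = 5887: 0.3681, 0.4024, 0.1704, 0.0591.
p̂_st = 0.3681·0.810 + 0.4024·0.693 + 0.1704·0.590 + 0.0591·0.735 ≈ 0.721002... → 0.7210.

0.7210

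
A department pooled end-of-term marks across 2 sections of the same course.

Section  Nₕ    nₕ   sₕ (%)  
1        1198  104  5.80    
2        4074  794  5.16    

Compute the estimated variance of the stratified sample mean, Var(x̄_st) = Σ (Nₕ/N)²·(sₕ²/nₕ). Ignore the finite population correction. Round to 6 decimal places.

N = 5272. Term for each stratum: Wₕ²sₕ²/nₕ.
Var(x̄_st) = 0.016702654 + 0.020024890 = 0.036727544 → 0.036728.

0.036728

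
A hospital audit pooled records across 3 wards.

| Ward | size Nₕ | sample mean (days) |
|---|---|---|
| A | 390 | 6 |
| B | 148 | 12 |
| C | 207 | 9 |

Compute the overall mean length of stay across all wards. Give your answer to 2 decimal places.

8.03

x̄_st = (Σ Nₕx̄ₕ) / (Σ Nₕ) = (390·6 + 148·12 + 207·9) / 745
= 5979 / 745 = 8.0255... → 8.03.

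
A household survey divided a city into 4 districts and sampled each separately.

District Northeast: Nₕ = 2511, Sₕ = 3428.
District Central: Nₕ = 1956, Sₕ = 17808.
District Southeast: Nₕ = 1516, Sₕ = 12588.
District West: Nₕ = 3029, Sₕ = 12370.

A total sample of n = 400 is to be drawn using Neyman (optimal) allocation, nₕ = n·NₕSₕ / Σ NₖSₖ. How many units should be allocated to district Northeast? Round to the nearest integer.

Northeast: NₕSₕ = 2511·3428 = 8607708
Central: NₕSₕ = 1956·17808 = 34832448
Southeast: NₕSₕ = 1516·12588 = 19083408
West: NₕSₕ = 3029·12370 = 37468730
Σ NₕSₕ = 99992294.
n_Northeast = 400·8607708/99992294 = 34.433... → 34.

34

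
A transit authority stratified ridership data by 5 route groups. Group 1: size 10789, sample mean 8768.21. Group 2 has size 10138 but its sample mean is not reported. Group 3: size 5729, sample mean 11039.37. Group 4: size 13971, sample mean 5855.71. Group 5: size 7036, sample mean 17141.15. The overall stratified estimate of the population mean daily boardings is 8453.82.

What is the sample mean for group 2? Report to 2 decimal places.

N = 10789 + 10138 + 5729 + 13971 + 7036 = 47663.
Overall total = μ·N = 8453.82·47663 = 402934422.66.
Subtract the known strata: 10789·8768.21 + 5729·11039.37 + 13971·5855.71 + 7036·17141.15 = 360260024.23.
Remaining total for group 2: 402934422.66 − 360260024.23 = 42674398.43.
Divide by its size: 42674398.43 / 10138 = 4209.3508... → 4209.35.

4209.35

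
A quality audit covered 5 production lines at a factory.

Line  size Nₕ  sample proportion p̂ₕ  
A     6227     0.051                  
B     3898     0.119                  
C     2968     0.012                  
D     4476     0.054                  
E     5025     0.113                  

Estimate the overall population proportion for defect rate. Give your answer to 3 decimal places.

Wₕ = Nₕ/N with N = 22594: 0.2756, 0.1725, 0.1314, 0.1981, 0.2224.
p̂_st = 0.2756·0.051 + 0.1725·0.119 + 0.1314·0.012 + 0.1981·0.054 + 0.2224·0.113 ≈ 0.07199... → 0.072.

0.072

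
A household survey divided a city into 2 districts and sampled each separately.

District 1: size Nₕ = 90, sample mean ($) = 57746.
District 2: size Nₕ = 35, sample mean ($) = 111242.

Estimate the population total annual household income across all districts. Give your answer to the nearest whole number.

9090610

1: 90·57746 = 5197140
2: 35·111242 = 3893470
τ̂ = Σ Nₕx̄ₕ = 9090610.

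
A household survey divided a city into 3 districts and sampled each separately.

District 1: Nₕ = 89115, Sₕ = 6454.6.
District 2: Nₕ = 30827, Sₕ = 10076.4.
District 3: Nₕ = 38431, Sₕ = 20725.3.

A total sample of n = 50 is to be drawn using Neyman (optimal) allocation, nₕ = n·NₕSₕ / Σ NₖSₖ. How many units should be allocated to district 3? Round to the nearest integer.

Σ NₕSₕ = 89115·6454.6 + 30827·10076.4 + 38431·20725.3 = 1682320866.1.
Share for 3: 796494004.3/1682320866.1 = 0.47345.
n_3 = 50 × 0.47345 = 23.672... → 24.

24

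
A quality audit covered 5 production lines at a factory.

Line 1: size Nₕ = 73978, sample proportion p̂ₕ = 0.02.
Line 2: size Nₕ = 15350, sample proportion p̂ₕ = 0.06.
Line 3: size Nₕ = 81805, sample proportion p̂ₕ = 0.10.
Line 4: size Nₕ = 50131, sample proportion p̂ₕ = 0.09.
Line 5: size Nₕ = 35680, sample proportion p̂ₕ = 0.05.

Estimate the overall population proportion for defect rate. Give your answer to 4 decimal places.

N = 73978 + 15350 + 81805 + 50131 + 35680 = 256944.
Overall proportion = Σ (Nₕ/N)·p̂ₕ.
Σ Nₕp̂ₕ = 1479.56 + 921 + 8180.5 + 4511.79 + 1784 = 16876.85.
16876.85 / 256944 = 0.065683... → 0.0657.

0.0657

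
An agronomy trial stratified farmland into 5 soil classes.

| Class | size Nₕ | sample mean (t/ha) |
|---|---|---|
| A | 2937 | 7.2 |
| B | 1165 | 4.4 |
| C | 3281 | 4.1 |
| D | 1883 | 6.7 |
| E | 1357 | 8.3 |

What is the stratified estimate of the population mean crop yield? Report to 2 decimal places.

5.99

x̄_st = (Σ Nₕx̄ₕ) / (Σ Nₕ) = (2937·7.2 + 1165·4.4 + 3281·4.1 + 1883·6.7 + 1357·8.3) / 10623
= 63603.7 / 10623 = 5.9874... → 5.99.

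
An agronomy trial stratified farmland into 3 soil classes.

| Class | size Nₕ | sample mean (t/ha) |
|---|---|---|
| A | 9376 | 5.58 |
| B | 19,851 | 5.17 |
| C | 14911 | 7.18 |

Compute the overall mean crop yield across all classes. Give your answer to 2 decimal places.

5.94

N = 44138; weights Wₕ = Nₕ/N = (0.2124, 0.4497, 0.3378).
x̄_st = Σ Wₕ·x̄ₕ = 0.2124·5.58 + 0.4497·5.17 + 0.3378·7.18 ≈ 5.9361...
→ 5.94.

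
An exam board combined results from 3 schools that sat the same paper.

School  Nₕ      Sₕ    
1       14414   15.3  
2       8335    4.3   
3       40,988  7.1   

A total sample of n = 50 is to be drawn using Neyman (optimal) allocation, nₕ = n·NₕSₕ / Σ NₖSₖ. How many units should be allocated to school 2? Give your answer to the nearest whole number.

3

Σ NₕSₕ = 14414·15.3 + 8335·4.3 + 40988·7.1 = 547389.5.
Share for 2: 35840.5/547389.5 = 0.06548.
n_2 = 50 × 0.06548 = 3.274... → 3.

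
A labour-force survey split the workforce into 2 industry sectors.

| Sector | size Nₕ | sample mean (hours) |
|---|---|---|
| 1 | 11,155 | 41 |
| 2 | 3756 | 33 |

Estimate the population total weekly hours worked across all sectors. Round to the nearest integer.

1: 11155·41 = 457355
2: 3756·33 = 123948
τ̂ = Σ Nₕx̄ₕ = 581303.

581303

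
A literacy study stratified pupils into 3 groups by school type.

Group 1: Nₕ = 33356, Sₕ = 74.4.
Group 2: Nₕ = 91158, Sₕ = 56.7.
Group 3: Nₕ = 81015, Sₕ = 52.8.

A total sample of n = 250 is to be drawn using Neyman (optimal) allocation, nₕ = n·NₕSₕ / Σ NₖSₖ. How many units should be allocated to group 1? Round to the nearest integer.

Σ NₕSₕ = 33356·74.4 + 91158·56.7 + 81015·52.8 = 11927937.
Share for 1: 2481686.4/11927937 = 0.20806.
n_1 = 250 × 0.20806 = 52.014... → 52.

52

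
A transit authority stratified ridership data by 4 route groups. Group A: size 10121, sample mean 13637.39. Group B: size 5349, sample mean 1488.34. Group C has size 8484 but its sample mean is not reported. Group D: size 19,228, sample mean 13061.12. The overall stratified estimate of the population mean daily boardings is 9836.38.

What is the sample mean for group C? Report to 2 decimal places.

3256.74

N = 10121 + 5349 + 8484 + 19228 = 43182.
Overall total = μ·N = 9836.38·43182 = 424754561.16.
Subtract the known strata: 10121·13637.39 + 5349·1488.34 + 19228·13061.12 = 397124370.21.
Remaining total for group C: 424754561.16 − 397124370.21 = 27630190.95.
Divide by its size: 27630190.95 / 8484 = 3256.7410... → 3256.74.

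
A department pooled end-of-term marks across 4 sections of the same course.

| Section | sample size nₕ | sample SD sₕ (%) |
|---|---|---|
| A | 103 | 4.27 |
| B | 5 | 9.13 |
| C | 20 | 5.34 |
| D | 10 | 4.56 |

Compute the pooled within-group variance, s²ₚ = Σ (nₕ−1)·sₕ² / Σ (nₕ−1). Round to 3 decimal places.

21.807

Degrees of freedom: 102 + 4 + 19 + 9 = 134.
Σ(nₕ−1)sₕ² = 102·18.2329 + 4·83.3569 + 19·28.5156 + 9·20.7936 = 2922.1222.
s²ₚ = 2922.1222 / 134 = 21.80688... → 21.807.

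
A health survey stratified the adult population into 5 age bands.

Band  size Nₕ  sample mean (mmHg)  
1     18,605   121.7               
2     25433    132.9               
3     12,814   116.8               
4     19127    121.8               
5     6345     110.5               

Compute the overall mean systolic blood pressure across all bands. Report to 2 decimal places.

N = 18605 + 25433 + 12814 + 19127 + 6345 = 82324.
Overall mean = Σ (Nₕ/N)·x̄ₕ — weight by population share, not a simple average.
Σ Nₕx̄ₕ = 18605·121.7 + 25433·132.9 + 12814·116.8 + 19127·121.8 + 6345·110.5 = 2264228.5 + 3380045.7 + 1496675.2 + 2329668.6 + 701122.5 = 10171740.5.
Divide by N: 10171740.5 / 82324 = 123.5574... → 123.56.

123.56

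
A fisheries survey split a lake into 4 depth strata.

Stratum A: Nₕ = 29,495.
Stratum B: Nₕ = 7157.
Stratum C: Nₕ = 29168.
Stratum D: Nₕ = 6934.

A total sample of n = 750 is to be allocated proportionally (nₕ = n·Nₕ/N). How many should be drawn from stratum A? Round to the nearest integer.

304

Share of stratum A = 29495/72754 = 0.40541.
Allocate 750 × 0.40541 = 304.055... → 304.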